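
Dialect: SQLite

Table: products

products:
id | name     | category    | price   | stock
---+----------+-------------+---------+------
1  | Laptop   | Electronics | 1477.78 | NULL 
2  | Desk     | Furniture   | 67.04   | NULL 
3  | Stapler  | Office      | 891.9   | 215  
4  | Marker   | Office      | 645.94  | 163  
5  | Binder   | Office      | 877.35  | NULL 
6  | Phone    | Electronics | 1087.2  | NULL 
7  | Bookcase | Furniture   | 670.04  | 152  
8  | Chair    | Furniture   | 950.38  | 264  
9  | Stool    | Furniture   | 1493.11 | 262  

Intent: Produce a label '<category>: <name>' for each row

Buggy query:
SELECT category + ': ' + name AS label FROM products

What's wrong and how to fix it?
Bug: SQLite uses || for string concatenation; + coerces text to numbers (yielding 0)

Fix: Use the || operator for string concatenation

Corrected query:
SELECT category || ': ' || name AS label FROM products

Result:
label              
-------------------
Electronics: Laptop
Furniture: Desk    
Office: Stapler    
Office: Marker     
Office: Binder     
Electronics: Phone 
Furniture: Bookcase
Furniture: Chair   
Furniture: Stool   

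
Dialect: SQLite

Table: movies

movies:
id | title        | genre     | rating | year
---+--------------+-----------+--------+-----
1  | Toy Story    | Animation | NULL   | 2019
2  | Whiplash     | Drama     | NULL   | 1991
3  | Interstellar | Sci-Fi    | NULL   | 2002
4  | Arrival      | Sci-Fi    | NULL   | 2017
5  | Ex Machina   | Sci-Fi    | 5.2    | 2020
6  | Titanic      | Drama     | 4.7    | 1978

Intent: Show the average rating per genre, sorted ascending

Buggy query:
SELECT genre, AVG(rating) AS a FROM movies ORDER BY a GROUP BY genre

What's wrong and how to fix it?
Bug: GROUP BY must precede ORDER BY

Fix: Move ORDER BY to the end, after GROUP BY

Corrected query:
SELECT genre, AVG(rating) AS a FROM movies GROUP BY genre ORDER BY a

Result:
genre     | a   
----------+-----
Animation | NULL
Drama     | 4.7 
Sci-Fi    | 5.2 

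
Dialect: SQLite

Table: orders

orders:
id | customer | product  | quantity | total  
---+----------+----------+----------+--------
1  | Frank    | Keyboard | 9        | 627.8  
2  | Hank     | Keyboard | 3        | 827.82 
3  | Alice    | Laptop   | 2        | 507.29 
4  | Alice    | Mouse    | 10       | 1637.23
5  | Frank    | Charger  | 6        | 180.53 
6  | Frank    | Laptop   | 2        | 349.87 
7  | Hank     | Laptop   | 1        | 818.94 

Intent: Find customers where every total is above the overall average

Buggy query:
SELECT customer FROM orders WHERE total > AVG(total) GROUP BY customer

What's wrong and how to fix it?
Bug: AVG() is an aggregate; it can't sit directly in WHERE

Fix: Use a subquery for AVG and a HAVING MIN(...) filter so the condition holds for every row in the group

Corrected query:
SELECT customer FROM orders GROUP BY customer HAVING MIN(total) > (SELECT AVG(total) FROM orders)

Result:
customer
--------
Hank    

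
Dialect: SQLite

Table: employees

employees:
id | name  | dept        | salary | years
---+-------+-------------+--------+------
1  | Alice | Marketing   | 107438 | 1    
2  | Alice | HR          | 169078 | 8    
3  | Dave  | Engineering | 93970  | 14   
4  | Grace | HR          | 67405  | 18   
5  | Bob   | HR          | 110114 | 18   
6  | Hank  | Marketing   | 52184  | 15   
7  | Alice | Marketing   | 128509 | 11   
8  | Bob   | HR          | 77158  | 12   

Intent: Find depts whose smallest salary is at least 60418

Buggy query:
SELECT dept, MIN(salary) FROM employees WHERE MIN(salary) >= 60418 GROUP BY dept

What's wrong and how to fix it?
Bug: Aggregates like MIN are computed per group after WHERE runs

Fix: Replace WHERE with HAVING after the GROUP BY

Corrected query:
SELECT dept, MIN(salary) FROM employees GROUP BY dept HAVING MIN(salary) >= 60418

Result:
dept        | MIN(salary)
------------+------------
Engineering | 93970      
HR          | 67405      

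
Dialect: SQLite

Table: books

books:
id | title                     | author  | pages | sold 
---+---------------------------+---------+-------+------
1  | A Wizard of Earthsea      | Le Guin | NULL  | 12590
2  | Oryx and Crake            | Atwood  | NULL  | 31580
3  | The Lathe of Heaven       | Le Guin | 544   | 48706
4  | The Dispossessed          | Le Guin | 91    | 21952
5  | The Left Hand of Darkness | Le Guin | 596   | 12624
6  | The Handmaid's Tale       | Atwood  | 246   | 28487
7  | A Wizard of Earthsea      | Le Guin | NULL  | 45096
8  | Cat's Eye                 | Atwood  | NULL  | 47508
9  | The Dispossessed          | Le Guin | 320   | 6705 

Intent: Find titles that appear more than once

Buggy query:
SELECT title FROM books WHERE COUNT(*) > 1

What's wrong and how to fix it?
Bug: WHERE can't reference COUNT(*); aggregates are computed after WHERE

Fix: Group first, then use HAVING for the count condition

Corrected query:
SELECT title FROM books GROUP BY title HAVING COUNT(*) > 1

Result:
title               
--------------------
A Wizard of Earthsea
The Dispossessed    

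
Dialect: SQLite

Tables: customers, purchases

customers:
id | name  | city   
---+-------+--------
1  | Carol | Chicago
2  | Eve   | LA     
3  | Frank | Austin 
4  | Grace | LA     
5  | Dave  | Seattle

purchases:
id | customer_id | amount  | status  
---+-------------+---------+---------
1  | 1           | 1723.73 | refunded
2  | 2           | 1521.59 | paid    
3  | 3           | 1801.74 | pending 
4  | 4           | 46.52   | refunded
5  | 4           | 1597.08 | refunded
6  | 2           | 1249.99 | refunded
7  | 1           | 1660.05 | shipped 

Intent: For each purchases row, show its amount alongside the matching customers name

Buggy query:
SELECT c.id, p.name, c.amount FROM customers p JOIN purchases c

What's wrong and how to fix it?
Bug: Missing join condition: each purchases row is matched to all customers rows instead of just its own

Fix: Specify the join condition linking the foreign key to the parent id

Corrected query:
SELECT c.id, p.name, c.amount FROM customers p JOIN purchases c ON c.customer_id = p.id

Result:
id | name  | amount 
---+-------+--------
1  | Carol | 1723.73
2  | Eve   | 1521.59
3  | Frank | 1801.74
4  | Grace | 46.52  
5  | Grace | 1597.08
6  | Eve   | 1249.99
7  | Carol | 1660.05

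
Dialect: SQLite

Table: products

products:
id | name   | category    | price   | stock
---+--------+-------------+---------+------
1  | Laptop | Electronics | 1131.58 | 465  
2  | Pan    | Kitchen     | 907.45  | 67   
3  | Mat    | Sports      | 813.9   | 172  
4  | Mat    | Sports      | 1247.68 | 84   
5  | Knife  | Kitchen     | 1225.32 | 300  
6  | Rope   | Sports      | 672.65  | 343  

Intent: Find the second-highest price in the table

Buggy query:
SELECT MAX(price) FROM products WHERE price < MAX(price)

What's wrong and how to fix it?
Bug: MAX(price) on the right of the comparison is an aggregate-in-WHERE error

Fix: Put the inner MAX in a scalar subquery

Corrected query:
SELECT MAX(price) FROM products WHERE price < (SELECT MAX(price) FROM products)

Result:
MAX(price)
----------
1225.32   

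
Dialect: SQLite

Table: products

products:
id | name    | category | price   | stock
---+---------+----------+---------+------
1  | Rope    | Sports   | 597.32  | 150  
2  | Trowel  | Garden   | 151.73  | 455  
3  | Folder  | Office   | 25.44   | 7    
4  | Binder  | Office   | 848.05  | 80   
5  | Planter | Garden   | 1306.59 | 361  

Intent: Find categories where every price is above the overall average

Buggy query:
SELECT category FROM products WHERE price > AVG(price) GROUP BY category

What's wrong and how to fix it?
Bug: AVG() is an aggregate; it can't sit directly in WHERE

Fix: Compute the overall average in a scalar subquery and compare each group's MIN against it in HAVING

Corrected query:
SELECT category FROM products GROUP BY category HAVING MIN(price) > (SELECT AVG(price) FROM products)

Result:
category
--------
Sports  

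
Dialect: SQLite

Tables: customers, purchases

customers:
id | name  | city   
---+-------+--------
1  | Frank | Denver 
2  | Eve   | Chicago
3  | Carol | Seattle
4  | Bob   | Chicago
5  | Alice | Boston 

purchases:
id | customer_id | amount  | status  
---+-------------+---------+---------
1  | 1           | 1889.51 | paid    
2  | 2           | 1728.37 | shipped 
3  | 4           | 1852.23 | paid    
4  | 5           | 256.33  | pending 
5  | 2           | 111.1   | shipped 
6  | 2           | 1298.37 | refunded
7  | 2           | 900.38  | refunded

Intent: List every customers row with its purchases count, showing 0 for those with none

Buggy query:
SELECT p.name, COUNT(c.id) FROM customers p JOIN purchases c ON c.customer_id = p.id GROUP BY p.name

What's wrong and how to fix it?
Bug: An inner join excludes parents with zero children

Fix: Use LEFT JOIN so parents without children still appear (COUNT(c.id) gives 0)

Corrected query:
SELECT p.name, COUNT(c.id) FROM customers p LEFT JOIN purchases c ON c.customer_id = p.id GROUP BY p.name

Result:
name  | COUNT(c.id)
------+------------
Alice | 1          
Bob   | 1          
Carol | 0          
Eve   | 4          
Frank | 1          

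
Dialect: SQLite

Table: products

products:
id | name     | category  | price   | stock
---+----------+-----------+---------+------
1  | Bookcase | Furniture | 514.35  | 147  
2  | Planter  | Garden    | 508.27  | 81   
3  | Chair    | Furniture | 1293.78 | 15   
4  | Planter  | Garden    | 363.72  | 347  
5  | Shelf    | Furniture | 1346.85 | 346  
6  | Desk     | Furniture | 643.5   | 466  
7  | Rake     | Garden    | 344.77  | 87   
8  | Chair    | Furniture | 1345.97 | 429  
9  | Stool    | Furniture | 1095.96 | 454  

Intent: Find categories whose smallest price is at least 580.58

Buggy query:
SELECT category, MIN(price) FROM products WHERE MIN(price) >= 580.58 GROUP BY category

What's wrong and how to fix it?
Bug: Aggregates like MIN are computed per group after WHERE runs

Fix: Use HAVING for the per-group MIN condition

Corrected query:
SELECT category, MIN(price) FROM products GROUP BY category HAVING MIN(price) >= 580.58

Result:
(no rows)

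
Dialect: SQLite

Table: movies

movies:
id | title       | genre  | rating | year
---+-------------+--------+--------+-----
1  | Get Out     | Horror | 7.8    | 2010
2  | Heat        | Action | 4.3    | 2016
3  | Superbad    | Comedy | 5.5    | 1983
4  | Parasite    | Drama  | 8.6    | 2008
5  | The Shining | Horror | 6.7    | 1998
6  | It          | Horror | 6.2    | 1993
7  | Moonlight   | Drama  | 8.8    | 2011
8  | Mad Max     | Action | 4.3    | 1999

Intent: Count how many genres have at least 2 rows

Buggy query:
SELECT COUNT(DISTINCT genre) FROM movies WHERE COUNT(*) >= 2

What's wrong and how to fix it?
Bug: COUNT(*) cannot appear in WHERE; the per-group count doesn't exist yet

Fix: Use a subquery that GROUPs and filters with HAVING, then count its rows

Corrected query:
SELECT COUNT(*) FROM (SELECT genre FROM movies GROUP BY genre HAVING COUNT(*) >= 2)

Result:
COUNT(*)
--------
3       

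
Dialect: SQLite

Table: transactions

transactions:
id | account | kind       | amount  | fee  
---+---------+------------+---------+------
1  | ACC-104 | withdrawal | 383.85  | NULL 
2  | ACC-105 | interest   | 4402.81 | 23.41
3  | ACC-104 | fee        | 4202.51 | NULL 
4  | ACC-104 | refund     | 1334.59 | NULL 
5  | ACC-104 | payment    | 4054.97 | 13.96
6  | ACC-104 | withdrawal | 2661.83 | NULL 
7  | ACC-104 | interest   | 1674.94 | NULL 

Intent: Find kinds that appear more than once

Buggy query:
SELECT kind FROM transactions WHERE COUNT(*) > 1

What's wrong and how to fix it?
Bug: WHERE can't reference COUNT(*); aggregates are computed after WHERE

Fix: Group first, then use HAVING for the count condition

Corrected query:
SELECT kind FROM transactions GROUP BY kind HAVING COUNT(*) > 1

Result:
kind      
----------
interest  
withdrawal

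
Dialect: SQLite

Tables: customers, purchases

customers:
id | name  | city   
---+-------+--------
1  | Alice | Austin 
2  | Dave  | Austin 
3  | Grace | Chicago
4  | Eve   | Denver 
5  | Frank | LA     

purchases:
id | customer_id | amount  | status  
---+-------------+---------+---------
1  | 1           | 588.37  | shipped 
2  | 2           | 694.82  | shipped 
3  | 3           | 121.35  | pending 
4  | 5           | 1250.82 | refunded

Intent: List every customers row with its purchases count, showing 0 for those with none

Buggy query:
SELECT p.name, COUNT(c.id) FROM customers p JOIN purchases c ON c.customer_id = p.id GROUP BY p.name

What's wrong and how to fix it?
Bug: An inner join excludes parents with zero children

Fix: Use LEFT JOIN so parents without children still appear (COUNT(c.id) gives 0)

Corrected query:
SELECT p.name, COUNT(c.id) FROM customers p LEFT JOIN purchases c ON c.customer_id = p.id GROUP BY p.name

Result:
name  | COUNT(c.id)
------+------------
Alice | 1          
Dave  | 1          
Eve   | 0          
Frank | 1          
Grace | 1          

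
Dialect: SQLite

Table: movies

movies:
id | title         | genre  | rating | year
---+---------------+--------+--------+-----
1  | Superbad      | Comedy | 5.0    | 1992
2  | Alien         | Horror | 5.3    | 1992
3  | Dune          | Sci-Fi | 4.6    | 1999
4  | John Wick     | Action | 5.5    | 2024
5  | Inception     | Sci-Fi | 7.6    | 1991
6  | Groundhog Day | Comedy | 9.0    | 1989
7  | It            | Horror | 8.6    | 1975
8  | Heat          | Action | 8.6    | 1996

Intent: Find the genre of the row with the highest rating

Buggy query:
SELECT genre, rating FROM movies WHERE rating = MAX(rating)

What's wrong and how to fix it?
Bug: MAX(rating) is an aggregate and cannot be used directly in WHERE

Fix: Use a subquery: WHERE rating = (SELECT MAX(rating) FROM movies)

Corrected query:
SELECT genre, rating FROM movies WHERE rating = (SELECT MAX(rating) FROM movies)

Result:
genre  | rating
-------+-------
Comedy | 9     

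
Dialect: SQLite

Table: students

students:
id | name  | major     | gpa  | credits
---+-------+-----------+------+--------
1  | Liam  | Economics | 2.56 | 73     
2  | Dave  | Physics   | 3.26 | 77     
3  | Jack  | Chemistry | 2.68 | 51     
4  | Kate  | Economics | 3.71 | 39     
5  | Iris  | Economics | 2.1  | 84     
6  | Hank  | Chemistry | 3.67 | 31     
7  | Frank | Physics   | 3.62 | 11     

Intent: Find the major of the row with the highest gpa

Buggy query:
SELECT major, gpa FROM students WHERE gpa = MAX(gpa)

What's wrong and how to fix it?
Bug: MAX(gpa) is an aggregate and cannot be used directly in WHERE

Fix: Wrap MAX in a scalar subquery so WHERE compares against a single value

Corrected query:
SELECT major, gpa FROM students WHERE gpa = (SELECT MAX(gpa) FROM students)

Result:
major     | gpa 
----------+-----
Economics | 3.71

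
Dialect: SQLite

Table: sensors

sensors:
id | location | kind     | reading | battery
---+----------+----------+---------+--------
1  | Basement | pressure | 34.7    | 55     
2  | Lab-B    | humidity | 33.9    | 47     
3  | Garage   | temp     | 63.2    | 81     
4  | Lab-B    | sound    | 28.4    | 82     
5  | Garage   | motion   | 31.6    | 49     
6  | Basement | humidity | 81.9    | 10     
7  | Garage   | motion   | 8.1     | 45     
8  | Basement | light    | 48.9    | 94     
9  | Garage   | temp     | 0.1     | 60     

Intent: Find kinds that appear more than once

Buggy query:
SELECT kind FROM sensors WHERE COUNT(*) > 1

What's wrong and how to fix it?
Bug: COUNT(*) is an aggregate and cannot be used in WHERE

Fix: Group first, then use HAVING for the count condition

Corrected query:
SELECT kind FROM sensors GROUP BY kind HAVING COUNT(*) > 1

Result:
kind    
--------
humidity
motion  
temp    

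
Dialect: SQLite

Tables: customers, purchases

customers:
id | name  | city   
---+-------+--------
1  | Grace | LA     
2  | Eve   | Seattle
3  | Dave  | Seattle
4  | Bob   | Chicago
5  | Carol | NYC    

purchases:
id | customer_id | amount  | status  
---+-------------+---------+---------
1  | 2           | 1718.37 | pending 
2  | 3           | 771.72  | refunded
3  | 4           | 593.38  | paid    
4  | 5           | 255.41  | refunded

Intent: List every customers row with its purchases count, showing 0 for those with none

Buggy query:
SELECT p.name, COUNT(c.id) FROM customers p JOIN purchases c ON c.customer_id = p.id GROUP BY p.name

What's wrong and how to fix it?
Bug: INNER JOIN drops customers rows that have no matching purchases rows

Fix: Switch to LEFT JOIN to retain unmatched parent rows

Corrected query:
SELECT p.name, COUNT(c.id) FROM customers p LEFT JOIN purchases c ON c.customer_id = p.id GROUP BY p.name

Result:
name  | COUNT(c.id)
------+------------
Bob   | 1          
Carol | 1          
Dave  | 1          
Eve   | 1          
Grace | 0          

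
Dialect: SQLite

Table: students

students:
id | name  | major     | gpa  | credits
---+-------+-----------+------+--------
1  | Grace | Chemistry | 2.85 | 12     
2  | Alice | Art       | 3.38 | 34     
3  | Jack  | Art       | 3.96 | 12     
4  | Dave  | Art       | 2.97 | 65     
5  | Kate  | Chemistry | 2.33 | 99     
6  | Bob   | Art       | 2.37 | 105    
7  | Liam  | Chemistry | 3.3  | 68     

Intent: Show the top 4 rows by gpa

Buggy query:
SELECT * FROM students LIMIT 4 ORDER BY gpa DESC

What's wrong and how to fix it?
Bug: LIMIT must come after ORDER BY

Fix: Swap the clauses: ORDER BY first, then LIMIT

Corrected query:
SELECT * FROM students ORDER BY gpa DESC LIMIT 4

Result:
id | name  | major     | gpa  | credits
---+-------+-----------+------+--------
3  | Jack  | Art       | 3.96 | 12     
2  | Alice | Art       | 3.38 | 34     
7  | Liam  | Chemistry | 3.3  | 68     
4  | Dave  | Art       | 2.97 | 65     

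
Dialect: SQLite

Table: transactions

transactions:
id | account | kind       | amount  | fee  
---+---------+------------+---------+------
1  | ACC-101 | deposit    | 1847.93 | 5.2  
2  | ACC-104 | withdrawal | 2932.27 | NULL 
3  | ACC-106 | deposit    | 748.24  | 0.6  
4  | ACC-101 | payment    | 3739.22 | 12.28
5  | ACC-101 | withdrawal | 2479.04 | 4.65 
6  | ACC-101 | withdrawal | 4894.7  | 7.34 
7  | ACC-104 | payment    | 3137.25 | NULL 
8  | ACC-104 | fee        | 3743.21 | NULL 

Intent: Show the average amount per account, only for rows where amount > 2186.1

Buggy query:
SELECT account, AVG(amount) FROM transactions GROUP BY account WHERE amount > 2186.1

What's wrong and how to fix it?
Bug: Row-level WHERE must come before GROUP BY in the clause order

Fix: Move the WHERE clause before GROUP BY

Corrected query:
SELECT account, AVG(amount) FROM transactions WHERE amount > 2186.1 GROUP BY account

Result:
account | AVG(amount)
--------+------------
ACC-101 | 3704.32    
ACC-104 | 3270.91    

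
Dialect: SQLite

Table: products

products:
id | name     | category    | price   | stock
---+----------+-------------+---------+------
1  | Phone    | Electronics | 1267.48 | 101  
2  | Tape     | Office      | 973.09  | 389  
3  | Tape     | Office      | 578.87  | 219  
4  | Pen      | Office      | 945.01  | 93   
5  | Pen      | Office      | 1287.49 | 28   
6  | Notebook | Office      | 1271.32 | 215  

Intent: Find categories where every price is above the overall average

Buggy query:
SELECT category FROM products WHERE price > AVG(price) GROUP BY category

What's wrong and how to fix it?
Bug: AVG() is an aggregate; it can't sit directly in WHERE

Fix: Use a subquery for AVG and a HAVING MIN(...) filter so the condition holds for every row in the group

Corrected query:
SELECT category FROM products GROUP BY category HAVING MIN(price) > (SELECT AVG(price) FROM products)

Result:
category   
-----------
Electronics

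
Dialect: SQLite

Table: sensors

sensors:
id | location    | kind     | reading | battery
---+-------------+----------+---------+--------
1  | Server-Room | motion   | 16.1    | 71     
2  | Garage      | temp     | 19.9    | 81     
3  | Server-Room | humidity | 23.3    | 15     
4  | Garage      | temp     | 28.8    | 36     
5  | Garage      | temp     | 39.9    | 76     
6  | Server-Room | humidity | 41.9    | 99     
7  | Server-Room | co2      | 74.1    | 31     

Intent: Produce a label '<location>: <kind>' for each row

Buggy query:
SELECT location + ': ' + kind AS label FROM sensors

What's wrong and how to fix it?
Bug: '+' is numeric addition; on text columns SQLite converts them to 0 instead of concatenating

Fix: Use the || operator for string concatenation

Corrected query:
SELECT location || ': ' || kind AS label FROM sensors

Result:
label                
---------------------
Server-Room: motion  
Garage: temp         
Server-Room: humidity
Garage: temp         
Garage: temp         
Server-Room: humidity
Server-Room: co2     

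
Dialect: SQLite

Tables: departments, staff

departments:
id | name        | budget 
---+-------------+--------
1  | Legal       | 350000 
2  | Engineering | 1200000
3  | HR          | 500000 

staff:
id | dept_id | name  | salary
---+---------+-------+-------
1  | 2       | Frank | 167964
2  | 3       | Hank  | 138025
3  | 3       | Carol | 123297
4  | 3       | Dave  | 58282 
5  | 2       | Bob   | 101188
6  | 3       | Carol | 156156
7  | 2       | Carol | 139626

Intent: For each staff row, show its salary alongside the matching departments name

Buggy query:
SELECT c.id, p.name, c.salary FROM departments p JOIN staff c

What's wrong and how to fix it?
Bug: JOIN with no ON clause produces a cartesian product; every staff row pairs with every departments row

Fix: Specify the join condition linking the foreign key to the parent id

Corrected query:
SELECT c.id, p.name, c.salary FROM departments p JOIN staff c ON c.dept_id = p.id

Result:
id | name        | salary
---+-------------+-------
1  | Engineering | 167964
2  | HR          | 138025
3  | HR          | 123297
4  | HR          | 58282 
5  | Engineering | 101188
6  | HR          | 156156
7  | Engineering | 139626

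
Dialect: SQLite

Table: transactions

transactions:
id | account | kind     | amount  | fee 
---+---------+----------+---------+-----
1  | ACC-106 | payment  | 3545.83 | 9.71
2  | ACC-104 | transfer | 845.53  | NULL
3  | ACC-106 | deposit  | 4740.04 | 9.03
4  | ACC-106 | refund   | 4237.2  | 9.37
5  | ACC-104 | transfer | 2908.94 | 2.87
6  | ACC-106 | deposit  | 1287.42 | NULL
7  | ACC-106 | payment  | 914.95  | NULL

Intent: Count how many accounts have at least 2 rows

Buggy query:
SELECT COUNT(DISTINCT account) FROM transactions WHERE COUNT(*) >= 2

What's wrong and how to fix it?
Bug: WHERE filters individual rows, not groups, so a group-level COUNT is invalid there

Fix: Group first with HAVING COUNT(*) >= 2, then COUNT the resulting groups

Corrected query:
SELECT COUNT(*) FROM (SELECT account FROM transactions GROUP BY account HAVING COUNT(*) >= 2)

Result:
COUNT(*)
--------
2       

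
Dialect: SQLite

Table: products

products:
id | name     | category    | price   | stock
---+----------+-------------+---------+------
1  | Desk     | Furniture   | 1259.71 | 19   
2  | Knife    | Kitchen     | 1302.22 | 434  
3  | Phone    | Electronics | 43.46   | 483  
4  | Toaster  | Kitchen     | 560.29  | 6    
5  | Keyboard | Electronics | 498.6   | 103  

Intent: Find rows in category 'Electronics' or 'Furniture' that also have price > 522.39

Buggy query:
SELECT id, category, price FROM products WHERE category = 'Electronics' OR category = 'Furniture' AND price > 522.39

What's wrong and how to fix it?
Bug: AND binds tighter than OR, so this parses as category = 'Electronics' OR (category = 'Furniture' AND price > 522.39)

Fix: Group the OR with parentheses (or use IN), then AND the threshold

Corrected query:
SELECT id, category, price FROM products WHERE (category = 'Electronics' OR category = 'Furniture') AND price > 522.39

Result:
id | category  | price  
---+-----------+--------
1  | Furniture | 1259.71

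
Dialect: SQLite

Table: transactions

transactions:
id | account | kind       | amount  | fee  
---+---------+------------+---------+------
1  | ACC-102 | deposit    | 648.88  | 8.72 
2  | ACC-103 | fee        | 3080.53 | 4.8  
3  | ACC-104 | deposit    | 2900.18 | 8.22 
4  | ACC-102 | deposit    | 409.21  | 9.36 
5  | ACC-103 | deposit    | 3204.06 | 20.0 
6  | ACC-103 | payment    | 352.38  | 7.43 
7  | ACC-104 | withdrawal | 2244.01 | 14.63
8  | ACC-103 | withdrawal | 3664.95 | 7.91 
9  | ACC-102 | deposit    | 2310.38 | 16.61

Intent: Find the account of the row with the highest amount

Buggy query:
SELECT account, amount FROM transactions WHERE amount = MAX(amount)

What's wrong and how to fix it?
Bug: WHERE is evaluated per row; an aggregate over the whole table isn't defined there

Fix: Use a subquery: WHERE amount = (SELECT MAX(amount) FROM transactions)

Corrected query:
SELECT account, amount FROM transactions WHERE amount = (SELECT MAX(amount) FROM transactions)

Result:
account | amount 
--------+--------
ACC-103 | 3664.95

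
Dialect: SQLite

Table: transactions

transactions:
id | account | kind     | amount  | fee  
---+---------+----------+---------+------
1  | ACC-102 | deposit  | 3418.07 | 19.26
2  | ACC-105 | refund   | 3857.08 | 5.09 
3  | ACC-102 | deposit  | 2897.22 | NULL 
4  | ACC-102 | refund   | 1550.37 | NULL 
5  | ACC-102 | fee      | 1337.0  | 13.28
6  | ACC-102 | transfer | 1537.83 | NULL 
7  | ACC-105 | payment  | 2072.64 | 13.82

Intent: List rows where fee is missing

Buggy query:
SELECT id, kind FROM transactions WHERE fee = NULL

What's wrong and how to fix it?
Bug: '= NULL' is always unknown in SQL three-valued logic, so no rows match

Fix: Use IS NULL to test for NULL

Corrected query:
SELECT id, kind FROM transactions WHERE fee IS NULL

Result:
id | kind    
---+---------
3  | deposit 
4  | refund  
6  | transfer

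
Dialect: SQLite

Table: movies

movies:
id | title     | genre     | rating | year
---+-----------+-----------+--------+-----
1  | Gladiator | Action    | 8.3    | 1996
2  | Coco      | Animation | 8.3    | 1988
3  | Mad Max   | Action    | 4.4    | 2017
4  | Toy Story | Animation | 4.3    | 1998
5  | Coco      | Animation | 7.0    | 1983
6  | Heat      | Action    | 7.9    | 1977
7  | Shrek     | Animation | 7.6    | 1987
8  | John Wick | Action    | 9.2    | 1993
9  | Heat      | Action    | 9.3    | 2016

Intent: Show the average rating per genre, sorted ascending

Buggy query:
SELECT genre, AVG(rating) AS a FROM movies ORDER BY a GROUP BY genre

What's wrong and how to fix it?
Bug: GROUP BY must precede ORDER BY

Fix: Move ORDER BY to the end, after GROUP BY

Corrected query:
SELECT genre, AVG(rating) AS a FROM movies GROUP BY genre ORDER BY a

Result:
genre     | a   
----------+-----
Animation | 6.8 
Action    | 7.82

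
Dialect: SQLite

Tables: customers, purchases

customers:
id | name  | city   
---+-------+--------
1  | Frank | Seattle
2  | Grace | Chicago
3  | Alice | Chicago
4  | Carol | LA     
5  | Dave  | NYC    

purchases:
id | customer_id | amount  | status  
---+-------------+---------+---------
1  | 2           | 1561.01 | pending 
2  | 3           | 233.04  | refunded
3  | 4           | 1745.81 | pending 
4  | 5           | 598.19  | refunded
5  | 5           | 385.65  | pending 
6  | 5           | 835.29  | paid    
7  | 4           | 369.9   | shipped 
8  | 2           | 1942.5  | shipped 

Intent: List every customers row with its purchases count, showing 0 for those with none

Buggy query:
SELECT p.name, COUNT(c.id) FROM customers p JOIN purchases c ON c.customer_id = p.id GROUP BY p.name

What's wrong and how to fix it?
Bug: INNER JOIN drops customers rows that have no matching purchases rows

Fix: Use LEFT JOIN so parents without children still appear (COUNT(c.id) gives 0)

Corrected query:
SELECT p.name, COUNT(c.id) FROM customers p LEFT JOIN purchases c ON c.customer_id = p.id GROUP BY p.name

Result:
name  | COUNT(c.id)
------+------------
Alice | 1          
Carol | 2          
Dave  | 3          
Frank | 0          
Grace | 2          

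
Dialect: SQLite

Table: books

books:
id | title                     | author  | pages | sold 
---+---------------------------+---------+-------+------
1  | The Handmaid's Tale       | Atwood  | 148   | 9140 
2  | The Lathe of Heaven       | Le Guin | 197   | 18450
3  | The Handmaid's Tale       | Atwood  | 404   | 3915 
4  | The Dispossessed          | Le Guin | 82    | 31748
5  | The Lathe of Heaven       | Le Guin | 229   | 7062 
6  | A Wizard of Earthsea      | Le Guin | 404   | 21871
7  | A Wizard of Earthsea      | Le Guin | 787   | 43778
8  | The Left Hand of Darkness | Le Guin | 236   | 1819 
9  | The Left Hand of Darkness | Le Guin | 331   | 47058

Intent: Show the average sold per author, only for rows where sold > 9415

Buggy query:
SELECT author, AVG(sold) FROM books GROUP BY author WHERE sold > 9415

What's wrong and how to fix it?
Bug: Row-level WHERE must come before GROUP BY in the clause order

Fix: Place WHERE between FROM and GROUP BY

Corrected query:
SELECT author, AVG(sold) FROM books WHERE sold > 9415 GROUP BY author

Result:
author  | AVG(sold)
--------+----------
Le Guin | 32581    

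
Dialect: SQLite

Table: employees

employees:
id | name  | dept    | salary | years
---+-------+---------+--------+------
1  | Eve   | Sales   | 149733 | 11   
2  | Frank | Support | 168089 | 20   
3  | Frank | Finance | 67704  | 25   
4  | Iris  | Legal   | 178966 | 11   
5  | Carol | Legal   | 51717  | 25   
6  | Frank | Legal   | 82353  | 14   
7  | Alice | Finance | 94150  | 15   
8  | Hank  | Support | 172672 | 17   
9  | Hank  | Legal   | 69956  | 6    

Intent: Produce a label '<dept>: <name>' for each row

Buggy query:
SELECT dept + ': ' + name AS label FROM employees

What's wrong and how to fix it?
Bug: SQLite uses || for string concatenation; + coerces text to numbers (yielding 0)

Fix: Use the || operator for string concatenation

Corrected query:
SELECT dept || ': ' || name AS label FROM employees

Result:
label         
--------------
Sales: Eve    
Support: Frank
Finance: Frank
Legal: Iris   
Legal: Carol  
Legal: Frank  
Finance: Alice
Support: Hank 
Legal: Hank   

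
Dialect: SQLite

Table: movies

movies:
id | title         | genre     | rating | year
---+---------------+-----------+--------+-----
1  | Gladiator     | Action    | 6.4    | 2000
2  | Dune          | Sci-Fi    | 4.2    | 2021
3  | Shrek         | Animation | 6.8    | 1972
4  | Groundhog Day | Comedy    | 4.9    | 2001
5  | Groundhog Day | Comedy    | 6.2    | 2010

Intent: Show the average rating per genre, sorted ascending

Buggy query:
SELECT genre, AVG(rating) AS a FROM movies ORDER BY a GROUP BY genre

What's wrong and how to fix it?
Bug: GROUP BY must precede ORDER BY

Fix: Reorder: SELECT … FROM … GROUP BY … ORDER BY …

Corrected query:
SELECT genre, AVG(rating) AS a FROM movies GROUP BY genre ORDER BY a

Result:
genre     | a   
----------+-----
Sci-Fi    | 4.2 
Comedy    | 5.55
Action    | 6.4 
Animation | 6.8 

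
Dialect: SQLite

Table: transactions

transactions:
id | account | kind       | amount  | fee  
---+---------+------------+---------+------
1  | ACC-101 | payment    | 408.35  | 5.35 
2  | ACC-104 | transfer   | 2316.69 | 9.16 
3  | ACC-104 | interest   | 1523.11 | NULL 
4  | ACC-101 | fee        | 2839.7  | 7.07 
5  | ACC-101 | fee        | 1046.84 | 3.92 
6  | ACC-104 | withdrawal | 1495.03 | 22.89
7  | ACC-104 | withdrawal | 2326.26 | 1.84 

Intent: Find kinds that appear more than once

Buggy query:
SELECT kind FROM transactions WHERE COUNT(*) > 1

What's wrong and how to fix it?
Bug: COUNT(*) is an aggregate and cannot be used in WHERE

Fix: Group first, then use HAVING for the count condition

Corrected query:
SELECT kind FROM transactions GROUP BY kind HAVING COUNT(*) > 1

Result:
kind      
----------
fee       
withdrawal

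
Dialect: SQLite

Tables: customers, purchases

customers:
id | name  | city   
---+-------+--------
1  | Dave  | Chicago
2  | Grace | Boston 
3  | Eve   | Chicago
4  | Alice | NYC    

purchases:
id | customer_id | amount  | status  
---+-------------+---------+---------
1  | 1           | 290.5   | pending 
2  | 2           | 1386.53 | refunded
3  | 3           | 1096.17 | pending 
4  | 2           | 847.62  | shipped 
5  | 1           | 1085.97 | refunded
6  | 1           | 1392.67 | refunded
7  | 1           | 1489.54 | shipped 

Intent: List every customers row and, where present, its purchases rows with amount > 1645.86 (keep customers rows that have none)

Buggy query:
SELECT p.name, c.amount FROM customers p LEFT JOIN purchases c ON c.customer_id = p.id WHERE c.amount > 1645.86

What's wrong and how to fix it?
Bug: Filtering c.amount in WHERE discards the NULL rows produced by LEFT JOIN, turning it into an inner join

Fix: Move the right-table condition into the ON clause so unmatched parents are kept

Corrected query:
SELECT p.name, c.amount FROM customers p LEFT JOIN purchases c ON c.customer_id = p.id AND c.amount > 1645.86

Result:
name  | amount
------+-------
Dave  | NULL  
Grace | NULL  
Eve   | NULL  
Alice | NULL  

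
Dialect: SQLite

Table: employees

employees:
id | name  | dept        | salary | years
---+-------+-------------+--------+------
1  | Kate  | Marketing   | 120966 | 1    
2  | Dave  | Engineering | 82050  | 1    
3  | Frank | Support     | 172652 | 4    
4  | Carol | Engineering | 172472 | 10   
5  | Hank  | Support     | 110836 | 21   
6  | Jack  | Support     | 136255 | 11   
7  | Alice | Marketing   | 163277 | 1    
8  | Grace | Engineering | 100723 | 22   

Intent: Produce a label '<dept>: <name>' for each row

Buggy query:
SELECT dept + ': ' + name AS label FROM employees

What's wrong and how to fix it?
Bug: '+' is numeric addition; on text columns SQLite converts them to 0 instead of concatenating

Fix: Replace + with || to concatenate text

Corrected query:
SELECT dept || ': ' || name AS label FROM employees

Result:
label             
------------------
Marketing: Kate   
Engineering: Dave 
Support: Frank    
Engineering: Carol
Support: Hank     
Support: Jack     
Marketing: Alice  
Engineering: Grace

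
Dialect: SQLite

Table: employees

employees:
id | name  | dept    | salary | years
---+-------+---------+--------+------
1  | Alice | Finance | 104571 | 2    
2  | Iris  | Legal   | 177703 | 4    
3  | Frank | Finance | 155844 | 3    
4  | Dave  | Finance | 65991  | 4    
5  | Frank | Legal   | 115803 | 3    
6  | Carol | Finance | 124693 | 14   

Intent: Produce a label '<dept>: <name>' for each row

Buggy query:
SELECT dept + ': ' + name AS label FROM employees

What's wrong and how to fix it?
Bug: SQLite uses || for string concatenation; + coerces text to numbers (yielding 0)

Fix: Use the || operator for string concatenation

Corrected query:
SELECT dept || ': ' || name AS label FROM employees

Result:
label         
--------------
Finance: Alice
Legal: Iris   
Finance: Frank
Finance: Dave 
Legal: Frank  
Finance: Carol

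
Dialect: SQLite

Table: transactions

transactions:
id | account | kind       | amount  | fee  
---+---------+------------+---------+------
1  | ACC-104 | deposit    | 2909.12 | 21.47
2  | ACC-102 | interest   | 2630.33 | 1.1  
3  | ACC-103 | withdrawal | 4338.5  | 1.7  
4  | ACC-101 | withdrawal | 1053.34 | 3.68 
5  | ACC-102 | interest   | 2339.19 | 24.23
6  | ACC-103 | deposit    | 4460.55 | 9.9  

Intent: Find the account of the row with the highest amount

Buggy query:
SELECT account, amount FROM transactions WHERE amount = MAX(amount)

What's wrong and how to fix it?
Bug: MAX(amount) is an aggregate and cannot be used directly in WHERE

Fix: Use a subquery: WHERE amount = (SELECT MAX(amount) FROM transactions)

Corrected query:
SELECT account, amount FROM transactions WHERE amount = (SELECT MAX(amount) FROM transactions)

Result:
account | amount 
--------+--------
ACC-103 | 4460.55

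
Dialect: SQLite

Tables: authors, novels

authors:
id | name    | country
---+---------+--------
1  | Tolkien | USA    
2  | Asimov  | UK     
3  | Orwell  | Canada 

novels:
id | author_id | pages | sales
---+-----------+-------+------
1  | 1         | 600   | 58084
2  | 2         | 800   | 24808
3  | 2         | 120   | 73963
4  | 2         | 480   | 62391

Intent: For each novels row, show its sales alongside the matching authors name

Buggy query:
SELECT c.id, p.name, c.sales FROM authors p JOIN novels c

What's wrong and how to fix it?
Bug: Missing join condition: each novels row is matched to all authors rows instead of just its own

Fix: Add ON c.author_id = p.id to the JOIN

Corrected query:
SELECT c.id, p.name, c.sales FROM authors p JOIN novels c ON c.author_id = p.id

Result:
id | name    | sales
---+---------+------
1  | Tolkien | 58084
2  | Asimov  | 24808
3  | Asimov  | 73963
4  | Asimov  | 62391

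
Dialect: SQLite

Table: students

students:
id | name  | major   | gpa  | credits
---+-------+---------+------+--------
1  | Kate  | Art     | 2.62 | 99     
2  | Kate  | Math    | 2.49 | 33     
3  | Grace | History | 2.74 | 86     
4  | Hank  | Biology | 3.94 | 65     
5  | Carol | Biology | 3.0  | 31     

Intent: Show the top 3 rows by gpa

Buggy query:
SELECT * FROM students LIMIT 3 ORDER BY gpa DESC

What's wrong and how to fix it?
Bug: ORDER BY cannot follow LIMIT; LIMIT is the final clause

Fix: Sort with ORDER BY, then apply LIMIT

Corrected query:
SELECT * FROM students ORDER BY gpa DESC LIMIT 3

Result:
id | name  | major   | gpa  | credits
---+-------+---------+------+--------
4  | Hank  | Biology | 3.94 | 65     
5  | Carol | Biology | 3    | 31     
3  | Grace | History | 2.74 | 86     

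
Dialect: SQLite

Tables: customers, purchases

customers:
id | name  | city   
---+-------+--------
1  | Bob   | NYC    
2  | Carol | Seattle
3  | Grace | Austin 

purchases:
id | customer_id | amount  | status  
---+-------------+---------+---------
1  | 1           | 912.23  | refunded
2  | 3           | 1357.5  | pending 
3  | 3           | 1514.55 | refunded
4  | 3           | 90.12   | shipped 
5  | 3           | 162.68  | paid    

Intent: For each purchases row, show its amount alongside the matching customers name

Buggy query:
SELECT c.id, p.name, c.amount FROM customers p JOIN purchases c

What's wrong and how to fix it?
Bug: Missing join condition: each purchases row is matched to all customers rows instead of just its own

Fix: Specify the join condition linking the foreign key to the parent id

Corrected query:
SELECT c.id, p.name, c.amount FROM customers p JOIN purchases c ON c.customer_id = p.id

Result:
id | name  | amount 
---+-------+--------
1  | Bob   | 912.23 
2  | Grace | 1357.5 
3  | Grace | 1514.55
4  | Grace | 90.12  
5  | Grace | 162.68 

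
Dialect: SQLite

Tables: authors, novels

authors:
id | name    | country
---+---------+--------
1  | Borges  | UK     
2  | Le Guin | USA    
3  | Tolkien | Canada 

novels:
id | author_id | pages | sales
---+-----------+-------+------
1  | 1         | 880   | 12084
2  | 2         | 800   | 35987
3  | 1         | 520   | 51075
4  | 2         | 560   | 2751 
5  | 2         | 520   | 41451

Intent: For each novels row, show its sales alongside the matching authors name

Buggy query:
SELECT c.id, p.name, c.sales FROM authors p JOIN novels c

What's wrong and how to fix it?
Bug: JOIN with no ON clause produces a cartesian product; every novels row pairs with every authors row

Fix: Add ON c.author_id = p.id to the JOIN

Corrected query:
SELECT c.id, p.name, c.sales FROM authors p JOIN novels c ON c.author_id = p.id

Result:
id | name    | sales
---+---------+------
1  | Borges  | 12084
2  | Le Guin | 35987
3  | Borges  | 51075
4  | Le Guin | 2751 
5  | Le Guin | 41451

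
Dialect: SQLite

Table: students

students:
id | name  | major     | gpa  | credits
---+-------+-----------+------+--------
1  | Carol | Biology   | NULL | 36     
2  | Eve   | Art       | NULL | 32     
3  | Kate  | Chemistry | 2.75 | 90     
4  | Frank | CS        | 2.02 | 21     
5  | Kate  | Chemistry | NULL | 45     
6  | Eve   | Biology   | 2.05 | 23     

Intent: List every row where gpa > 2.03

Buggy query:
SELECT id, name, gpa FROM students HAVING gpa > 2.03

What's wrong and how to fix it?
Bug: HAVING filters the output of aggregation, but this query has no GROUP BY and no aggregate functions, so SQLite rejects it (HAVING clause on a non-aggregate query); the condition here is per row

Fix: Use WHERE for row-level filtering

Corrected query:
SELECT id, name, gpa FROM students WHERE gpa > 2.03

Result:
id | name | gpa 
---+------+-----
3  | Kate | 2.75
6  | Eve  | 2.05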